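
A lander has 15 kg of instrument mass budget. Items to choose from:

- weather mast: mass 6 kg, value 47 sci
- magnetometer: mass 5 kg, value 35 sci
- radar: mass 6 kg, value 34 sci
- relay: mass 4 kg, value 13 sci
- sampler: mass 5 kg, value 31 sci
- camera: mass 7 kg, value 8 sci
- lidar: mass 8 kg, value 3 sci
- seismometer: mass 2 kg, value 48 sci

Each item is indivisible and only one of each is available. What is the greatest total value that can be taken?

130 sci

Check high-value combinations within 15 kg:
- weather mast+magnetometer+seismometer: mass 6+5+2=13, value 47+35+48=130
- weather mast+radar+seismometer: mass 6+6+2=14, value 47+34+48=129
- weather mast+sampler+seismometer: mass 6+5+2=13, value 47+31+48=126
- magnetometer+radar+seismometer: mass 5+6+2=13, value 35+34+48=117
- magnetometer+sampler+seismometer: mass 5+5+2=12, value 35+31+48=114
Best: 130 sci.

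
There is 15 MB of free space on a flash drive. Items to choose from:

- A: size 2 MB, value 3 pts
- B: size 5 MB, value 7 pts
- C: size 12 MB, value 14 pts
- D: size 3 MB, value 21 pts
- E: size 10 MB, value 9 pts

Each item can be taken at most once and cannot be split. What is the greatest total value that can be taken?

35 pts

This is a 0/1 knapsack; check combinations near the capacity.
- C+D: size 12+3=15, value 14+21=35
- A+D+E: size 2+3+10=15, value 3+21+9=33
- A+B+D: size 2+5+3=10, value 3+7+21=31
- D+E: size 3+10=13, value 21+9=30
- B+D: size 5+3=8, value 7+21=28
Best: 35 pts.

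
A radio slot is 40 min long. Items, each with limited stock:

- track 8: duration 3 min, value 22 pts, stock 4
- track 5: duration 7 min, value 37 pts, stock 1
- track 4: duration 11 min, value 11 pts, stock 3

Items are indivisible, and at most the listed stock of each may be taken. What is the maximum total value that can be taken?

136 pts

Best selections within duration 40 and stock limits:
- 4×track 8 + 1×track 5 + 1×track 4: duration 30, value 136
- 4×track 8 + 1×track 5: duration 19, value 125
- 3×track 8 + 1×track 5 + 2×track 4: duration 38, value 125
- 3×track 8 + 1×track 5 + 1×track 4: duration 27, value 114
Best: 136 pts.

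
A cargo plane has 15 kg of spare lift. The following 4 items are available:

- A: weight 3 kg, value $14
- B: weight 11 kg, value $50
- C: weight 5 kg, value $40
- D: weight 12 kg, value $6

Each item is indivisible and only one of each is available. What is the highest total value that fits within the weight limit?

$64

This is a 0/1 knapsack; check combinations near the capacity.
- A+B: weight 3+11=14, value 14+50=64
- A+C: weight 3+5=8, value 14+40=54
- B: weight 11, value 50
- C: weight 5, value 40
- A+D: weight 3+12=15, value 14+6=20
Best: $64.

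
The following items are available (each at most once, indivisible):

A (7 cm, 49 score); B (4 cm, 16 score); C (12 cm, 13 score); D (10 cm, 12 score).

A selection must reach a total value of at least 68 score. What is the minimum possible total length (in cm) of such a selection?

Subsets with value ≥ 68, sorted by total length:
- A+B+D: length 21, value 77
- A+B+C: length 23, value 78
- A+C+D: length 29, value 74
- A+B+C+D: length 33, value 90
Minimum length: 21 cm.

21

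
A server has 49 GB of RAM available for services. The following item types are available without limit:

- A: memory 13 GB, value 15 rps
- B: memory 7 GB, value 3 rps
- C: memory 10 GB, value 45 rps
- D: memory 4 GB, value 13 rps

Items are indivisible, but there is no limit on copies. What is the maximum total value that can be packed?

Best value-per-unit is C at 45/10; filling with it alone gives 4×45 = 180.
Optimal mix: 4×C + 2×D → memory 48, value 206.

206 rps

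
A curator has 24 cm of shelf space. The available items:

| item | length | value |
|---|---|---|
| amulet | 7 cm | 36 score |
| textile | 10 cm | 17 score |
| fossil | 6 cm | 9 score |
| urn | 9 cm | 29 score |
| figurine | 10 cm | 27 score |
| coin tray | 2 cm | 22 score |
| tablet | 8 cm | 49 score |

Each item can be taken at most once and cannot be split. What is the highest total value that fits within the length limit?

116 score

Check high-value combinations within 24 cm:
- amulet+fossil+coin tray+tablet: length 7+6+2+8=23, value 36+9+22+49=116
- amulet+urn+tablet: length 7+9+8=24, value 36+29+49=114
- amulet+coin tray+tablet: length 7+2+8=17, value 36+22+49=107
Best: 116 score.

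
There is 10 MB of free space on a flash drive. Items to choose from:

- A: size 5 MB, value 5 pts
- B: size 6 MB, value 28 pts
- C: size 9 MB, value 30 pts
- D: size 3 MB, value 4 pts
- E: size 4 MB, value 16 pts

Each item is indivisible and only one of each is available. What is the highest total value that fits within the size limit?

Check high-value combinations within 10 MB:
- B+E: size 6+4=10, value 28+16=44
- B+D: size 6+3=9, value 28+4=32
- C: size 9, value 30
- B: size 6, value 28
Best: 44 pts.

44 pts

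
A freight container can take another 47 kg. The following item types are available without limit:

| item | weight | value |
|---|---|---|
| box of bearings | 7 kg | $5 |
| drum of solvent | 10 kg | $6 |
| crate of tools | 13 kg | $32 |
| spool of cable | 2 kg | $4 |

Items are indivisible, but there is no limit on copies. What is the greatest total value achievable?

Best value-per-unit is crate of tools at 32/13; filling with it alone gives 3×32 = 96.
Optimal mix: 3×crate of tools + 4×spool of cable → weight 47, value 112.

$112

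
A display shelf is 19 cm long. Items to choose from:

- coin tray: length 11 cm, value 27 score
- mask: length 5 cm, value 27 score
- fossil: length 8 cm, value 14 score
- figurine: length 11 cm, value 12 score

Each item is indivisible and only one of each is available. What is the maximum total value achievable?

54 score

Check high-value combinations within 19 cm:
- coin tray+mask: length 11+5=16, value 27+27=54
- mask+fossil: length 5+8=13, value 27+14=41
- coin tray+fossil: length 11+8=19, value 27+14=41
Best: 54 score.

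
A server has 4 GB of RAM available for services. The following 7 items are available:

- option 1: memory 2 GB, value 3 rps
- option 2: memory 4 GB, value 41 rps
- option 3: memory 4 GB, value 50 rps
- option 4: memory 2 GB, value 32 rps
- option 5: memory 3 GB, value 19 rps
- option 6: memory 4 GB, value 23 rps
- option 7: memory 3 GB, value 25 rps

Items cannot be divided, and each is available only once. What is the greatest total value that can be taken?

50 rps

Check high-value combinations within 4 GB:
- option 3: memory 4, value 50
- option 2: memory 4, value 41
- option 1+option 4: memory 2+2=4, value 3+32=35
- option 4: memory 2, value 32
Best: 50 rps.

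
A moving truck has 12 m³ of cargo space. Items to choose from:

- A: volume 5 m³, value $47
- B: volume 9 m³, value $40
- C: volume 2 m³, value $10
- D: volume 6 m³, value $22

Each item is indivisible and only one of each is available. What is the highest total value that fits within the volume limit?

$69

Check high-value combinations within 12 m³:
- A+D: volume 5+6=11, value 47+22=69
- A+C: volume 5+2=7, value 47+10=57
- B+C: volume 9+2=11, value 40+10=50
- A: volume 5, value 47
- B: volume 9, value 40
Best: $69.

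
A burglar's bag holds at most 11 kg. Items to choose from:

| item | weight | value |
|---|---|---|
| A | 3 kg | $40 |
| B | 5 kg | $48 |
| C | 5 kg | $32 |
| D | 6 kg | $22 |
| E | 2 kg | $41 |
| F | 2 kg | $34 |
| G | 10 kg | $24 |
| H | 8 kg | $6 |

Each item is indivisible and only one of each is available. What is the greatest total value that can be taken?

Check high-value combinations within 11 kg:
- A+B+E: weight 3+5+2=10, value 40+48+41=129
- B+E+F: weight 5+2+2=9, value 48+41+34=123
- A+B+F: weight 3+5+2=10, value 40+48+34=122
Best: $129.

$129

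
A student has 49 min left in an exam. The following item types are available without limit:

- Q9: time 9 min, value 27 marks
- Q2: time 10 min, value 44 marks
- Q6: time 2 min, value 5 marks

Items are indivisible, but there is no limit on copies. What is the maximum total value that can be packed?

Best value-per-unit is Q2 at 44/10; filling with it alone gives 4×44 = 176.
Optimal mix: 1×Q9 + 4×Q2 → time 49, value 203.

203 marks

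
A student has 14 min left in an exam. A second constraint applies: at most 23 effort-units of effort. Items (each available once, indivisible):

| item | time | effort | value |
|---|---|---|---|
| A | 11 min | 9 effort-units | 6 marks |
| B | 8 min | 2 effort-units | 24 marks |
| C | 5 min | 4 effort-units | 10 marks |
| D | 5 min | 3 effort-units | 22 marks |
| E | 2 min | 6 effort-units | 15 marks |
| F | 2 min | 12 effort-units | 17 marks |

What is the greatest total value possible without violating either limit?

56 marks

Feasible sets respecting both limits:
- B+E+F: time 12, effort 20, value 56
- D+E+F: time 9, effort 21, value 54
- C+D+F: time 12, effort 19, value 49
Best: 56 marks.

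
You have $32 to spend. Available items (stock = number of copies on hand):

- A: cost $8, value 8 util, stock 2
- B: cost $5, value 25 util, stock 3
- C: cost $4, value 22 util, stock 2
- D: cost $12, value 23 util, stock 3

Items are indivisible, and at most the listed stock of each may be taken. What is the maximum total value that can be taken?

127 util

Best selections within cost 32 and stock limits:
- 1×A + 3×B + 2×C: cost 31, value 127
- 3×B + 1×C + 1×D: cost 31, value 120
- 3×B + 2×C: cost 23, value 119
- 2×B + 2×C + 1×D: cost 30, value 117
Best: 127 util.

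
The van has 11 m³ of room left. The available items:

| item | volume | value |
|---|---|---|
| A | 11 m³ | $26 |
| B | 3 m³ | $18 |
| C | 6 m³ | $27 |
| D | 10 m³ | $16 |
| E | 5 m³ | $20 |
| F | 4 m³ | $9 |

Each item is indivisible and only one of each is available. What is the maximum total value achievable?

$47

Check high-value combinations within 11 m³:
- C+E: volume 6+5=11, value 27+20=47
- B+C: volume 3+6=9, value 18+27=45
- B+E: volume 3+5=8, value 18+20=38
- C+F: volume 6+4=10, value 27+9=36
Best: $47.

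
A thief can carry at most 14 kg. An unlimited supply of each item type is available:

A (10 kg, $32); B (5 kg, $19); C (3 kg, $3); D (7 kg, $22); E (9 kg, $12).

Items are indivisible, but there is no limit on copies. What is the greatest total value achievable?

Best value-per-unit is B at 19/5; filling with it alone gives 2×19 = 38.
Optimal mix: 2×D → weight 14, value 44.

$44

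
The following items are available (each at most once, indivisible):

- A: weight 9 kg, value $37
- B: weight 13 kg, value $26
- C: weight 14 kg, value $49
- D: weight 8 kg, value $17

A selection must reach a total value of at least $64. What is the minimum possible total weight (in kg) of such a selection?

22

Subsets with value ≥ 64, sorted by total weight:
- C+D: weight 22, value 66
- A+C: weight 23, value 86
Minimum weight: 22 kg.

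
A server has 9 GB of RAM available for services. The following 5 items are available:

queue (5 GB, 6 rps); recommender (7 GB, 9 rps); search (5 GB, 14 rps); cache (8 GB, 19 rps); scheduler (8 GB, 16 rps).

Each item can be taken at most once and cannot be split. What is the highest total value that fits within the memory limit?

19 rps

This is a 0/1 knapsack; check combinations near the capacity.
- cache: memory 8, value 19
- scheduler: memory 8, value 16
- search: memory 5, value 14
- recommender: memory 7, value 9
- queue: memory 5, value 6
Best: 19 rps.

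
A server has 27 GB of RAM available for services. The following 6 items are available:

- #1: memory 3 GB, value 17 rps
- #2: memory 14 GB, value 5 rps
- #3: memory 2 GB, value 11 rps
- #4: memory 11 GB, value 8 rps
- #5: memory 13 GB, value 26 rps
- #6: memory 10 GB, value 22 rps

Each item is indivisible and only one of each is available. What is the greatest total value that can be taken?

65 rps

This is a 0/1 knapsack; check combinations near the capacity.
- #1+#5+#6: memory 3+13+10=26, value 17+26+22=65
- #3+#5+#6: memory 2+13+10=25, value 11+26+22=59
- #1+#3+#4+#6: memory 3+2+11+10=26, value 17+11+8+22=58
- #1+#3+#5: memory 3+2+13=18, value 17+11+26=54
Best: 65 rps.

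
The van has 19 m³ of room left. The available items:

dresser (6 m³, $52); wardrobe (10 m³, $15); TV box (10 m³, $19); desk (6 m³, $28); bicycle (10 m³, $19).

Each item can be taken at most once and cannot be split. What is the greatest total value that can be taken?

$80

This is a 0/1 knapsack; check combinations near the capacity.
- dresser+desk: volume 6+6=12, value 52+28=80
- dresser+TV box: volume 6+10=16, value 52+19=71
- dresser+bicycle: volume 6+10=16, value 52+19=71
- dresser+wardrobe: volume 6+10=16, value 52+15=67
- dresser: volume 6, value 52
Best: $80.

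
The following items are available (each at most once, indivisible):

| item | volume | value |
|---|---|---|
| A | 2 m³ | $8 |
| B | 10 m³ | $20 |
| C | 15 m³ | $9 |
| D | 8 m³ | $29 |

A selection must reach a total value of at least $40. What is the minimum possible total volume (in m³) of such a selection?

18

Subsets with value ≥ 40, sorted by total volume:
- B+D: volume 18, value 49
- A+B+D: volume 20, value 57
- A+C+D: volume 25, value 46
- B+C+D: volume 33, value 58
Minimum volume: 18 m³.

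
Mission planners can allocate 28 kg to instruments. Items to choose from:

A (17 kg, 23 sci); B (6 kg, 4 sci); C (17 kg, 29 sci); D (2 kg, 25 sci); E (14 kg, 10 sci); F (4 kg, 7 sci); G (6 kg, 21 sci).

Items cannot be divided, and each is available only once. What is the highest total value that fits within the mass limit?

Check high-value combinations within 28 kg:
- C+D+G: mass 17+2+6=25, value 29+25+21=75
- A+D+G: mass 17+2+6=25, value 23+25+21=69
- D+E+F+G: mass 2+14+4+6=26, value 25+10+7+21=63
Best: 75 sci.

75 sci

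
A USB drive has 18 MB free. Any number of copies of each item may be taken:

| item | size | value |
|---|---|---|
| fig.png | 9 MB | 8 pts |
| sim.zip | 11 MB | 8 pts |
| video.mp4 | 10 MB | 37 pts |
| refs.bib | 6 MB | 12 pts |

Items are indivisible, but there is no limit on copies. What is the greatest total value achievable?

49 pts

Best value-per-unit is video.mp4 at 37/10; filling with it alone gives 1×37 = 37.
Optimal mix: 1×video.mp4 + 1×refs.bib → size 16, value 49.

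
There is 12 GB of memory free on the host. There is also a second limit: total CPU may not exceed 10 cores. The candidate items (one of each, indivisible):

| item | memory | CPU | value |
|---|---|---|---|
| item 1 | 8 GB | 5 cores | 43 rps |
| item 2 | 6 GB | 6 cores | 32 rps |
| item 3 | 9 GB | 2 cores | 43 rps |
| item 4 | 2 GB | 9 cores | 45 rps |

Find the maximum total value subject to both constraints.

45 rps

Feasible sets respecting both limits:
- item 4: memory 2, CPU 9, value 45
- item 1: memory 8, CPU 5, value 43
- item 3: memory 9, CPU 2, value 43
Best: 45 rps.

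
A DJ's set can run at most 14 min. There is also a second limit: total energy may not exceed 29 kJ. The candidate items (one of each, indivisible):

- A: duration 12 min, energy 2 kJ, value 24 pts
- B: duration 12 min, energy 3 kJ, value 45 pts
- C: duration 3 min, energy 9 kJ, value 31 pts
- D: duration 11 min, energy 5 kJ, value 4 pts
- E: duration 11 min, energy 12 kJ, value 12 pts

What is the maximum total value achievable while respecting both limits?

45 pts

Feasible sets respecting both limits:
- B: duration 12, energy 3, value 45
- C+E: duration 14, energy 21, value 43
- C+D: duration 14, energy 14, value 35
- C: duration 3, energy 9, value 31
Best: 45 pts.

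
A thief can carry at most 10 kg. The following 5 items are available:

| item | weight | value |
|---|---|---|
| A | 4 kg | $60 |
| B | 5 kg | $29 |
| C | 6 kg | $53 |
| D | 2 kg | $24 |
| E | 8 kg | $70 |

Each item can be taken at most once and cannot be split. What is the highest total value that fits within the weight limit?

$113

Check high-value combinations within 10 kg:
- A+C: weight 4+6=10, value 60+53=113
- D+E: weight 2+8=10, value 24+70=94
- A+B: weight 4+5=9, value 60+29=89
- A+D: weight 4+2=6, value 60+24=84
- C+D: weight 6+2=8, value 53+24=77
Best: $113.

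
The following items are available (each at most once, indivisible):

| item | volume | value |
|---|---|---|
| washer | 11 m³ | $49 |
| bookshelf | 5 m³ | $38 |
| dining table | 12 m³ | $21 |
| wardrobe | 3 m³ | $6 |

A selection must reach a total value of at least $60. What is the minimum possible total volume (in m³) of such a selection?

16

Subsets with value ≥ 60, sorted by total volume:
- washer+bookshelf: volume 16, value 87
- washer+bookshelf+wardrobe: volume 19, value 93
- bookshelf+dining table+wardrobe: volume 20, value 65
- washer+dining table: volume 23, value 70
Minimum volume: 16 m³.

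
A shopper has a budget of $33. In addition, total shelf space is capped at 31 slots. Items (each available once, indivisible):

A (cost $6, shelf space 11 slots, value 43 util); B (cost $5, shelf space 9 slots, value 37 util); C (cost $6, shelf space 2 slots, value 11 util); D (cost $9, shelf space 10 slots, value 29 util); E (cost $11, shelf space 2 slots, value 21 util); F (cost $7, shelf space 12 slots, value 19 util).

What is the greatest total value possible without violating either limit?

112 util

Feasible sets respecting both limits:
- A+B+C+E: cost 28, shelf space 24, value 112
- A+B+D: cost 20, shelf space 30, value 109
- A+C+D+E: cost 32, shelf space 25, value 104
- A+B+E: cost 22, shelf space 22, value 101
Best: 112 util.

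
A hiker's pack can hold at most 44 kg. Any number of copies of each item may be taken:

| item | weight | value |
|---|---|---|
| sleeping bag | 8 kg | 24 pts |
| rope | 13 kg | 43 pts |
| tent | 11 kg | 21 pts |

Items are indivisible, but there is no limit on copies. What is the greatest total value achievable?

134 pts

Best value-per-unit is rope at 43/13; filling with it alone gives 3×43 = 129.
Optimal mix: 2×sleeping bag + 2×rope → weight 42, value 134.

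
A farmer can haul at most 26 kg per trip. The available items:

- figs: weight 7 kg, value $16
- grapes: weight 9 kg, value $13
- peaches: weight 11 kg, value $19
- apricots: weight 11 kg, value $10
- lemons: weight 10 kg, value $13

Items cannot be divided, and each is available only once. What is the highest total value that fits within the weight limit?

$42

This is a 0/1 knapsack; check combinations near the capacity.
- figs+grapes+lemons: weight 7+9+10=26, value 16+13+13=42
- figs+peaches: weight 7+11=18, value 16+19=35
- grapes+peaches: weight 9+11=20, value 13+19=32
- peaches+lemons: weight 11+10=21, value 19+13=32
- figs+grapes: weight 7+9=16, value 16+13=29
Best: $42.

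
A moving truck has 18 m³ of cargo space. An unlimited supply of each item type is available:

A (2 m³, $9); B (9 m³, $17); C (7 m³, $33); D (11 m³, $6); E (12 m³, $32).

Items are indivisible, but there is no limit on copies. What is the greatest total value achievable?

$84

Best value-per-unit is C at 33/7; filling with it alone gives 2×33 = 66.
Optimal mix: 2×A + 2×C → volume 18, value 84.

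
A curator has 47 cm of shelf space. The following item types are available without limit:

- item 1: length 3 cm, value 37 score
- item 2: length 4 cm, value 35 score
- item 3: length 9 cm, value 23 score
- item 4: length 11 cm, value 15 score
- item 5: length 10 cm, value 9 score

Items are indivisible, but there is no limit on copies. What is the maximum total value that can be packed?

Best value-per-unit is item 1 at 37/3, and filling with it alone uses length 15×3=45. No mix of the others beats 15×37 = 555.

555 score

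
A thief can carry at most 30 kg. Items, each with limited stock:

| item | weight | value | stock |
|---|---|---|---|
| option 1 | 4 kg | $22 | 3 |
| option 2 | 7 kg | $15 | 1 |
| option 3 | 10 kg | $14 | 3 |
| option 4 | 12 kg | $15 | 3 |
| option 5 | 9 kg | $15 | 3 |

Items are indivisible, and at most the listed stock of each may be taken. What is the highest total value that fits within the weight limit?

$96

Best selections within weight 30 and stock limits:
- 3×option 1 + 1×option 2 + 1×option 5: weight 28, value 96
- 3×option 1 + 2×option 5: weight 30, value 96
- 3×option 1 + 1×option 2 + 1×option 3: weight 29, value 95
Best: $96.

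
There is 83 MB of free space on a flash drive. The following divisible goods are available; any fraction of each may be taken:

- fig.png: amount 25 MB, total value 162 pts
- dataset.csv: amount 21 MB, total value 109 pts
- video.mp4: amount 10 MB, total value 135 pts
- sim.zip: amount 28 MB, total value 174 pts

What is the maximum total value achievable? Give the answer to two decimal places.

574.81

Take in order of value per unit:
- video.mp4 (135/10 per unit): all 10 → value 135, running total 135.00
- fig.png (162/25 per unit): all 25 → value 162, running total 297.00
- sim.zip (174/28 per unit): all 28 → value 174, running total 471.00
- dataset.csv (109/21 per unit): 20 of 21 → value 20×109/21 = 103.8095, running total 574.81
Total 574.81.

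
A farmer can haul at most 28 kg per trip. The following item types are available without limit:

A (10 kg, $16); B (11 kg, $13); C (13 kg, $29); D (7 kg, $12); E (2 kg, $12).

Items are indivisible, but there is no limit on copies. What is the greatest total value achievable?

Best value-per-unit is E at 12/2, and filling with it alone uses weight 14×2=28. No mix of the others beats 14×12 = 168.

$168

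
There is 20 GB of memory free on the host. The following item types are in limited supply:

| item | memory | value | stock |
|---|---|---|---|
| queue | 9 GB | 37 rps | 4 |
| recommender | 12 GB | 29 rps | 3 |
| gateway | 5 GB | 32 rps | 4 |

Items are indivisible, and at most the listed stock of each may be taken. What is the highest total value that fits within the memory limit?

128 rps

Best selections within memory 20 and stock limits:
- 4×gateway: memory 20, value 128
- 1×queue + 2×gateway: memory 19, value 101
Best: 128 rps.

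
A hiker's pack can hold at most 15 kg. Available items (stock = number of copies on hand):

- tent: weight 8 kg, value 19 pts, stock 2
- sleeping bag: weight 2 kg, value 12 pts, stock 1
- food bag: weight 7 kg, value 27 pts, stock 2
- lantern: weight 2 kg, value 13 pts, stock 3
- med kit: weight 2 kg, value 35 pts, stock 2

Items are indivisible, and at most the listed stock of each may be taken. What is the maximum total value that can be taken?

123 pts

Best selections within weight 15 and stock limits:
- 1×food bag + 2×lantern + 2×med kit: weight 15, value 123
- 1×sleeping bag + 1×food bag + 1×lantern + 2×med kit: weight 15, value 122
Best: 123 pts.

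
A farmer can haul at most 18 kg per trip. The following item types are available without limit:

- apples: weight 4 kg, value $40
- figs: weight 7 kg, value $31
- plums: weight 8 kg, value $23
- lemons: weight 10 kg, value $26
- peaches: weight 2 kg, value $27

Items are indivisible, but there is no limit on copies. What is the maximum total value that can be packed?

$243

Best value-per-unit is peaches at 27/2, and filling with it alone uses weight 9×2=18. No mix of the others beats 9×27 = 243.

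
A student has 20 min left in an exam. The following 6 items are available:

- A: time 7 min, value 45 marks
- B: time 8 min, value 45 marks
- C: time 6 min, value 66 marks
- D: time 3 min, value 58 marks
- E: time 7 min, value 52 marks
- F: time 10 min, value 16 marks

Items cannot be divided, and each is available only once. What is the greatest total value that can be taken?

176 marks

Check high-value combinations within 20 min:
- C+D+E: time 6+3+7=16, value 66+58+52=176
- A+C+D: time 7+6+3=16, value 45+66+58=169
- B+C+D: time 8+6+3=17, value 45+66+58=169
- A+C+E: time 7+6+7=20, value 45+66+52=163
Best: 176 marks.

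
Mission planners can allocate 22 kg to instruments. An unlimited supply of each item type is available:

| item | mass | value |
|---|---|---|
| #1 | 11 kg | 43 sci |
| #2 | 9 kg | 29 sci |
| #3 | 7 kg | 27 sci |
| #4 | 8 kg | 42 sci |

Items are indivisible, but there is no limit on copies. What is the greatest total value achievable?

Best value-per-unit is #4 at 42/8; filling with it alone gives 2×42 = 84.
Optimal mix: 2×#3 + 1×#4 → mass 22, value 96.

96 sci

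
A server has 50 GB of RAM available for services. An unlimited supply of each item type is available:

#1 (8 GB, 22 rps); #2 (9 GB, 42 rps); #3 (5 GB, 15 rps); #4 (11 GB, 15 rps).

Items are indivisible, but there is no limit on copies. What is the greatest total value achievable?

225 rps

Best value-per-unit is #2 at 42/9; filling with it alone gives 5×42 = 210.
Optimal mix: 5×#2 + 1×#3 → memory 50, value 225.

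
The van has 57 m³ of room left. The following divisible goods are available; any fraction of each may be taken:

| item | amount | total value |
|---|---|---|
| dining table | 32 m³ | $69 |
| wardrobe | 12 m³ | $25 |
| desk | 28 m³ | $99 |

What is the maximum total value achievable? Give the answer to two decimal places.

161.53

Take in order of value per unit:
- desk (99/28 per unit): all 28 → value 99, running total 99.00
- dining table (69/32 per unit): 29 of 32 → value 29×69/32 = 62.5313, running total 161.53
Total 161.53.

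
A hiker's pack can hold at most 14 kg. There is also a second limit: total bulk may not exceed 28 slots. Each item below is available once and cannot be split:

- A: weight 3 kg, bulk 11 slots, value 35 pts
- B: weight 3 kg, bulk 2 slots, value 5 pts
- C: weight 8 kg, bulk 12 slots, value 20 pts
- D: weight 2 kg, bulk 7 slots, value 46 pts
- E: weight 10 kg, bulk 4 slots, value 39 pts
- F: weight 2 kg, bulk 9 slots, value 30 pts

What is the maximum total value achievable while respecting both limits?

Feasible sets respecting both limits:
- D+E+F: weight 14, bulk 20, value 115
- A+D+F: weight 7, bulk 27, value 111
- C+D+F: weight 12, bulk 28, value 96
- A+B+D: weight 8, bulk 20, value 86
Best: 115 pts.

115 pts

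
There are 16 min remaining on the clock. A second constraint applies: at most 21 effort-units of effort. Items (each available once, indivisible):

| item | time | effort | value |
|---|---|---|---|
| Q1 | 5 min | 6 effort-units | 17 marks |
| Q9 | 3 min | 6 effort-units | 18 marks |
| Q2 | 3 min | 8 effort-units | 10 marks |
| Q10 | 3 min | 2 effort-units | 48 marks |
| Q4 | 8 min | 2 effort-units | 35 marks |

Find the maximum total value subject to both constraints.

101 marks

Feasible sets respecting both limits:
- Q9+Q10+Q4: time 14, effort 10, value 101
- Q1+Q10+Q4: time 16, effort 10, value 100
- Q2+Q10+Q4: time 14, effort 12, value 93
- Q1+Q9+Q10: time 11, effort 14, value 83
Best: 101 marks.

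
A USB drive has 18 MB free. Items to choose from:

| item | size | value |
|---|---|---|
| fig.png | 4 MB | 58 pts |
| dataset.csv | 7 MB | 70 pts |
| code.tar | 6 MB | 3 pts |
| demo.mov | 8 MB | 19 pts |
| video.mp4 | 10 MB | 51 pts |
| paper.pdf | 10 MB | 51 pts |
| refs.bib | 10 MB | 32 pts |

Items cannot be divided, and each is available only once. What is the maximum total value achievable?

Check high-value combinations within 18 MB:
- fig.png+dataset.csv+code.tar: size 4+7+6=17, value 58+70+3=131
- fig.png+dataset.csv: size 4+7=11, value 58+70=128
- dataset.csv+video.mp4: size 7+10=17, value 70+51=121
Best: 131 pts.

131 pts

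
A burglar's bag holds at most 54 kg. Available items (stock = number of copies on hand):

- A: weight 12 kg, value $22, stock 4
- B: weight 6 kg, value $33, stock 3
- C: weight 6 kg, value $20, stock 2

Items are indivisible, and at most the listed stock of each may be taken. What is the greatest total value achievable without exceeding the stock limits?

Top feasible selections:
- 2×A + 3×B + 2×C: weight 54, value 183
- 3×A + 3×B: weight 54, value 165
- 2×A + 3×B + 1×C: weight 48, value 163
- 1×A + 3×B + 2×C: weight 42, value 161
Best: $183.

$183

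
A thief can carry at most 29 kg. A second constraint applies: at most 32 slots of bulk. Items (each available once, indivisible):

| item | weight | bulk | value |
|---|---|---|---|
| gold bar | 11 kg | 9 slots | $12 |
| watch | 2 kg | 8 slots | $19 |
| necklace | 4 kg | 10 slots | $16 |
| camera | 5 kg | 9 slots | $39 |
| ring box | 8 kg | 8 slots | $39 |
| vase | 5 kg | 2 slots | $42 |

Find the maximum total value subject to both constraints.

$139

Feasible sets respecting both limits:
- watch+camera+ring box+vase: weight 20, bulk 27, value 139
- necklace+camera+ring box+vase: weight 22, bulk 29, value 136
- gold bar+camera+ring box+vase: weight 29, bulk 28, value 132
- camera+ring box+vase: weight 18, bulk 19, value 120
Best: $139.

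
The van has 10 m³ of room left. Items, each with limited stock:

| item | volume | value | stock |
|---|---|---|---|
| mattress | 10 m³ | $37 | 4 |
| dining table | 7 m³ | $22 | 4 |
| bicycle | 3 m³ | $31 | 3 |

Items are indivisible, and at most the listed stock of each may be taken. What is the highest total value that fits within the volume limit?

$93

Best selections within volume 10 and stock limits:
- 3×bicycle: volume 9, value 93
- 2×bicycle: volume 6, value 62
- 1×dining table + 1×bicycle: volume 10, value 53
Best: $93.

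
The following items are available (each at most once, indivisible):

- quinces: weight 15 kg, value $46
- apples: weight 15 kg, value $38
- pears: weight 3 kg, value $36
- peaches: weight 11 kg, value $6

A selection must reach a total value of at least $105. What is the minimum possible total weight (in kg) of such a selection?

33

Subsets with value ≥ 105, sorted by total weight:
- quinces+apples+pears: weight 33, value 120
- quinces+apples+pears+peaches: weight 44, value 126
Minimum weight: 33 kg.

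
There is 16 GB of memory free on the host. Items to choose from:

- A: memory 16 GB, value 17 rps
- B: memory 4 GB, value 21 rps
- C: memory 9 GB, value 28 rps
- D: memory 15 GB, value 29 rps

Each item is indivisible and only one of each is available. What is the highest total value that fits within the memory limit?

49 rps

Check high-value combinations within 16 GB:
- B+C: memory 4+9=13, value 21+28=49
- D: memory 15, value 29
- C: memory 9, value 28
- B: memory 4, value 21
Best: 49 rps.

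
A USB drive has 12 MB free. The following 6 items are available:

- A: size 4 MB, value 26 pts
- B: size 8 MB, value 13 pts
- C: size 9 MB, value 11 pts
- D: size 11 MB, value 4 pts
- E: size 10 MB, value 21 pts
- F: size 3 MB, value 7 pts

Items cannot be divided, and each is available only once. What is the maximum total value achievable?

39 pts

Check high-value combinations within 12 MB:
- A+B: size 4+8=12, value 26+13=39
- A+F: size 4+3=7, value 26+7=33
- A: size 4, value 26
- E: size 10, value 21
- B+F: size 8+3=11, value 13+7=20
Best: 39 pts.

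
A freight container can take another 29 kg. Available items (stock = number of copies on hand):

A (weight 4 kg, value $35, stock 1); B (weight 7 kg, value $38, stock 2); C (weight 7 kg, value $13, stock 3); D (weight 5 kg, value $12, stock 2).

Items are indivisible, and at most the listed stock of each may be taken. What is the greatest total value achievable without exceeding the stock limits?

Top feasible selections:
- 1×A + 2×B + 2×D: weight 28, value 135
- 1×A + 2×B + 1×C: weight 25, value 124
- 1×A + 2×B + 1×D: weight 23, value 123
Best: $135.

$135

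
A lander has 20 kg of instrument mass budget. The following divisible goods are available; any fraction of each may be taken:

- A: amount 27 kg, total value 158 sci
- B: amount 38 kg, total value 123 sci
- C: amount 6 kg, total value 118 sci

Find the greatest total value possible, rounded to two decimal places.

199.93

Take in order of value per unit:
- C (118/6 per unit): all 6 → value 118, running total 118.00
- A (158/27 per unit): 14 of 27 → value 14×158/27 = 81.9259, running total 199.93
Total 199.93.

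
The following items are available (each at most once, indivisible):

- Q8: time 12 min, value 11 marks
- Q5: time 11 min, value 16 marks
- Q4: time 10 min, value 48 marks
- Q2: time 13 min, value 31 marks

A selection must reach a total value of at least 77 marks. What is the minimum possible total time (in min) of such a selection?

Subsets with value ≥ 77, sorted by total time:
- Q4+Q2: time 23, value 79
- Q5+Q4+Q2: time 34, value 95
- Q8+Q4+Q2: time 35, value 90
Minimum time: 23 min.

23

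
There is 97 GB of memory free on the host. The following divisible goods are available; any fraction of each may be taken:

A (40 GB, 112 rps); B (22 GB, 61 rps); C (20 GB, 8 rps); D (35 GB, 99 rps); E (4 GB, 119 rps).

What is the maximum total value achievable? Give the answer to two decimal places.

Take in order of value per unit:
- E (119/4 per unit): all 4 → value 119, running total 119.00
- D (99/35 per unit): all 35 → value 99, running total 218.00
- A (112/40 per unit): all 40 → value 112, running total 330.00
- B (61/22 per unit): 18 of 22 → value 18×61/22 = 49.9091, running total 379.91
Total 379.91.

379.91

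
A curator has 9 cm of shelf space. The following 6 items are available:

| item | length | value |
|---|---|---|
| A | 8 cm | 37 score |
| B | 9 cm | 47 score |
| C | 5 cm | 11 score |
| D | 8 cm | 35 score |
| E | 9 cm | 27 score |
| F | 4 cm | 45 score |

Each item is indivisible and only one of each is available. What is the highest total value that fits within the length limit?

56 score

Check high-value combinations within 9 cm:
- C+F: length 5+4=9, value 11+45=56
- B: length 9, value 47
- F: length 4, value 45
Best: 56 score.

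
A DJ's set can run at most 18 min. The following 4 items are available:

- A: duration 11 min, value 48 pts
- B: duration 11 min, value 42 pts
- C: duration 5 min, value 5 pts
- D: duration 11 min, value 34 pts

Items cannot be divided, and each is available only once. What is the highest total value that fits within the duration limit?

Check high-value combinations within 18 min:
- A+C: duration 11+5=16, value 48+5=53
- A: duration 11, value 48
- B+C: duration 11+5=16, value 42+5=47
Best: 53 pts.

53 pts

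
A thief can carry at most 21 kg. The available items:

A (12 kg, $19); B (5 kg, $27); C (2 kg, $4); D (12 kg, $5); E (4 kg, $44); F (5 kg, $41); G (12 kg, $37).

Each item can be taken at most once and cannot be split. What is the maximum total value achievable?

Check high-value combinations within 21 kg:
- E+F+G: weight 4+5+12=21, value 44+41+37=122
- B+C+E+F: weight 5+2+4+5=16, value 27+4+44+41=116
- B+E+F: weight 5+4+5=14, value 27+44+41=112
Best: $122.

$122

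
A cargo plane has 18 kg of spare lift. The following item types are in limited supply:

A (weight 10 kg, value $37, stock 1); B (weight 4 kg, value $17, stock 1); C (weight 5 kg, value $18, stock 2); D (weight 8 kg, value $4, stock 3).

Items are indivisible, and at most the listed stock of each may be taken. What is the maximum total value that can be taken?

$55

Top feasible selections:
- 1×A + 1×C: weight 15, value 55
- 1×A + 1×B: weight 14, value 54
- 1×B + 2×C: weight 14, value 53
Best: $55.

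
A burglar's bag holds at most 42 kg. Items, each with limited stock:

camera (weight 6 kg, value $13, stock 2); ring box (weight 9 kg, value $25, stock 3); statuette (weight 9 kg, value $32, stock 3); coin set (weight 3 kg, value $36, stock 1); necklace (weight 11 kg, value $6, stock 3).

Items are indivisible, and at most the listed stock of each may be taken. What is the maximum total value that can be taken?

Best selections within weight 42 and stock limits:
- 2×camera + 3×statuette + 1×coin set: weight 42, value 158
- 1×ring box + 3×statuette + 1×coin set: weight 39, value 157
- 2×camera + 1×ring box + 2×statuette + 1×coin set: weight 42, value 151
- 2×ring box + 2×statuette + 1×coin set: weight 39, value 150
Best: $158.

$158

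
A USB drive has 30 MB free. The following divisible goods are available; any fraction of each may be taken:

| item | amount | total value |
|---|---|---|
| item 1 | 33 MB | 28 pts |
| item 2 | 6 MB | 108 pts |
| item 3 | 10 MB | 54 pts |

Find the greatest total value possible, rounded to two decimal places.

173.88

Take in order of value per unit:
- item 2 (108/6 per unit): all 6 → value 108, running total 108.00
- item 3 (54/10 per unit): all 10 → value 54, running total 162.00
- item 1 (28/33 per unit): 14 of 33 → value 14×28/33 = 11.8788, running total 173.88
Total 173.88.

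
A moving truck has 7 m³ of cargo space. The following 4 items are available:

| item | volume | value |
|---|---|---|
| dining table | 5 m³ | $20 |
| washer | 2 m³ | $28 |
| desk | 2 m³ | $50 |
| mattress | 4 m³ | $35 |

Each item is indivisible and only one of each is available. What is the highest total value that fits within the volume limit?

Check high-value combinations within 7 m³:
- desk+mattress: volume 2+4=6, value 50+35=85
- washer+desk: volume 2+2=4, value 28+50=78
- dining table+desk: volume 5+2=7, value 20+50=70
- washer+mattress: volume 2+4=6, value 28+35=63
Best: $85.

$85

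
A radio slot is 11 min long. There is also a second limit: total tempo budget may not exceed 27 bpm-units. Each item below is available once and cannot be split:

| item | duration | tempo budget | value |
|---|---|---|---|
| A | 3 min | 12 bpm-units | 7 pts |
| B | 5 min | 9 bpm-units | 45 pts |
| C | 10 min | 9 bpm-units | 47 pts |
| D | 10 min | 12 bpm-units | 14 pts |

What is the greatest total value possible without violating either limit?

52 pts

Feasible sets respecting both limits:
- A+B: duration 8, tempo budget 21, value 52
- C: duration 10, tempo budget 9, value 47
- B: duration 5, tempo budget 9, value 45
- D: duration 10, tempo budget 12, value 14
Best: 52 pts.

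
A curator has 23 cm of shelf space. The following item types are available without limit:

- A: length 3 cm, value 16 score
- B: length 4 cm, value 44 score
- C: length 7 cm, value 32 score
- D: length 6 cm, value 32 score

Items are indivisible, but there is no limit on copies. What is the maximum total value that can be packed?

236 score

Best value-per-unit is B at 44/4; filling with it alone gives 5×44 = 220.
Optimal mix: 1×A + 5×B → length 23, value 236.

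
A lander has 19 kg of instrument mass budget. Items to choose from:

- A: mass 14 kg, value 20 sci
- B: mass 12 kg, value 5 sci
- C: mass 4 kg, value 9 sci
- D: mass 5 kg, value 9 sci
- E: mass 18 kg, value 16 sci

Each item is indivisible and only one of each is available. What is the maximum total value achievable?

This is a 0/1 knapsack; check combinations near the capacity.
- A+C: mass 14+4=18, value 20+9=29
- A+D: mass 14+5=19, value 20+9=29
- A: mass 14, value 20
- C+D: mass 4+5=9, value 9+9=18
- E: mass 18, value 16
Best: 29 sci.

29 sci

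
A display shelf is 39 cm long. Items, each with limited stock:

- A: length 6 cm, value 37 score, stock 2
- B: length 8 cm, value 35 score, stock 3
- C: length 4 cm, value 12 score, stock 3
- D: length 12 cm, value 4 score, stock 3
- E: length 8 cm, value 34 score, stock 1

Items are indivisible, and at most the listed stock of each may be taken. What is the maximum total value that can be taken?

Best selections within length 39 and stock limits:
- 2×A + 3×B: length 36, value 179
- 2×A + 2×B + 1×E: length 36, value 178
Best: 179 score.

179 score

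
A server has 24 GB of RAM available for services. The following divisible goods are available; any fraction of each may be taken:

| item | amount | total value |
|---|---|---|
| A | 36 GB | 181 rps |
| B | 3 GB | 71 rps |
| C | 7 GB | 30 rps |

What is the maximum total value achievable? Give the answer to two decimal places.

Take in order of value per unit:
- B (71/3 per unit): all 3 → value 71, running total 71.00
- A (181/36 per unit): 21 of 36 → value 21×181/36 = 105.5833, running total 176.58
Total 176.58.

176.58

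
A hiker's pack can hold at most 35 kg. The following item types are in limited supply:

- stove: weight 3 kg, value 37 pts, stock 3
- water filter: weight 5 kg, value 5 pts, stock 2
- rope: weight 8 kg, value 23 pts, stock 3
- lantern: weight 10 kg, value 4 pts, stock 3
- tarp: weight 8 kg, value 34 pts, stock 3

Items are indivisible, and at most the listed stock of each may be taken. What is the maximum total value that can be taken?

213 pts

Top feasible selections:
- 3×stove + 3×tarp: weight 33, value 213
- 3×stove + 1×rope + 2×tarp: weight 33, value 202
Best: 213 pts.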